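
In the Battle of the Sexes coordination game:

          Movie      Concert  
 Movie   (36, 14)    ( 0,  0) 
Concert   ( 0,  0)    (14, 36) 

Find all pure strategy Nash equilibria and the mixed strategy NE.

Pure NE: (Movie, Movie) and (Concert, Concert); Mixed NE: p = 0.72, q = 0.28

Work:
Check pure NE:
(Movie, Movie): (36, 14) - no unilateral deviation beneficial
(Concert, Concert): (14, 36) - no unilateral deviation beneficial
Mixed NE: P1 plays Movie with p = 0.72, P2 plays Movie with q = 0.28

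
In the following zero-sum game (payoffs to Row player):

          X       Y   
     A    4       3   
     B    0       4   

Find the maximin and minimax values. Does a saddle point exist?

Maximin = 3, Minimax = 4, Saddle: False

Work:
Row minimums: [3, 0] → maximin = 3
Column maximums: [4, 4] → minimax = 4
No saddle point (maximin ≠ minimax). Mixed strategy needed.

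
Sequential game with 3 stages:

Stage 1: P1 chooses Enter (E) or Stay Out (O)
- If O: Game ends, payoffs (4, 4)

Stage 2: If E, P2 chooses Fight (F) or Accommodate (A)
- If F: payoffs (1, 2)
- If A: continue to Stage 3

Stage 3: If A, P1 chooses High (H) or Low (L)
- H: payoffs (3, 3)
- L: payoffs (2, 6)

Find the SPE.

SPE: (O, A, H); Outcome (4, 4)

Work:
Stage 3: P1 chooses H (3 vs 2)
Stage 2: P2: F->2, A->3 (anticipating H). Choose A
Stage 1: P1: O->4, E->3 (anticipating A, H). Choose O
SPE path: O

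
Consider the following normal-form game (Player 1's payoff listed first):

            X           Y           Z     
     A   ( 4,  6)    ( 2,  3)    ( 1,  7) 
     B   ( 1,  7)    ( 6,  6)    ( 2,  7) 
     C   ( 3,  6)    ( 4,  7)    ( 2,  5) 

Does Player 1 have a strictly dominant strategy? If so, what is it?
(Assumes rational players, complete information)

No strictly dominant strategy exists for Player 1

Work:
A strategy strictly dominates another if it gives a strictly higher payoff against every opponent action. Compare each pair of P1's strategies column-by-column:
  A vs B: [4 vs 1, 2 vs 6, 1 vs 2] → A does not strictly dominate B (column Y: 2 ≤ 6)
  A vs C: [4 vs 3, 2 vs 4, 1 vs 2] → A does not strictly dominate C (column Y: 2 ≤ 4)
  B vs A: [1 vs 4, 6 vs 2, 2 vs 1] → B does not strictly dominate A (column X: 1 ≤ 4)
  B vs C: [1 vs 3, 6 vs 4, 2 vs 2] → B does not strictly dominate C (column X: 1 ≤ 3)
  C vs A: [3 vs 4, 4 vs 2, 2 vs 1] → C does not strictly dominate A (column X: 3 ≤ 4)
  C vs B: [3 vs 1, 4 vs 6, 2 vs 2] → C does not strictly dominate B (column Y: 4 ≤ 6)
No single strategy strictly dominates all others → no strictly dominant strategy.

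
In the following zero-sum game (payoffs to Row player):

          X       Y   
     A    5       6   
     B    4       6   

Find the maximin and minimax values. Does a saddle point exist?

Maximin = 5, Minimax = 5, Saddle: True

Work:
Row minimums: [5, 4] → maximin = 5
Column maximums: [5, 6] → minimax = 5
Saddle point exists! Game value = 5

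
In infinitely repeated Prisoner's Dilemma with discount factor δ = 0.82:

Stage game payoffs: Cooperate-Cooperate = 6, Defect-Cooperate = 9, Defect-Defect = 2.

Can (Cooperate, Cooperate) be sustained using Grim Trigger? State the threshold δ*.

δ* = 0.4286; since δ = 0.82 ≥ 0.4286, cooperation can be sustained

Work:
For Grim Trigger:
Cooperate forever: 6/(1-δ)
Defect then punished: 9 + 2·δ/(1-δ)
Need: 6/(1-δ) ≥ 9 + 2·δ/(1-δ)
Solving: δ ≥ (T-R)/(T-P) = (9-6)/(9-2) = 0.4286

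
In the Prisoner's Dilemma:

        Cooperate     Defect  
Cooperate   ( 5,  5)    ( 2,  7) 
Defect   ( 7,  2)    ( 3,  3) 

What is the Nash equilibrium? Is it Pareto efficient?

(Defect, Defect) is NE; not Pareto efficient

Work:
Defect dominates Cooperate for both players:
If P2 cooperates: Defect (7) > Cooperate (5)
If P2 defects: Defect (3) > Cooperate (2)
NE: (Defect, Defect) with payoff (3, 3)
But (Cooperate, Cooperate) = (5, 5) Pareto dominates (3, 3)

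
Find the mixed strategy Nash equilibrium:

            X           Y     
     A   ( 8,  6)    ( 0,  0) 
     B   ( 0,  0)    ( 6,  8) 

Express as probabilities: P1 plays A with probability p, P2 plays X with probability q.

p = 0.5714, q = 0.4286

Work:
Find probabilities that make opponent indifferent:
P2 chooses q to make P1 indifferent between A and B
P1 chooses p to make P2 indifferent between X and Y
Mixed NE: P1 plays (A: 0.5714, B: 0.4286), P2 plays (X: 0.4286, Y: 0.5714)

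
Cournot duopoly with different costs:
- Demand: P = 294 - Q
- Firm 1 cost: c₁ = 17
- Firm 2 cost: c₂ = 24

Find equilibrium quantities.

q₁* = 94.67, q₂* = 87.67

Work:
Reaction: q₁ = (294 - 17 - q₂)/2
Reaction: q₂ = (294 - 24 - q₁)/2
Solve simultaneously:
q₁* = (294 - 2×17 + 24)/3 = 94.67
q₂* = (294 - 2×24 + 17)/3 = 87.67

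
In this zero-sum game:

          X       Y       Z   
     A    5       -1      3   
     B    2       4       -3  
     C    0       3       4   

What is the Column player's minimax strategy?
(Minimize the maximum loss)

Column should play Y or Z (all achieve the minimum), value = 4

Work:
Column player minimizes Row's maximum payoff:
Column X: max payoff to Row = 5
Column Y: max payoff to Row = 4
Column Z: max payoff to Row = 4
Minimum is 4, achieved by columns Y, Z (tied).
Each of Y or Z is a minimax strategy.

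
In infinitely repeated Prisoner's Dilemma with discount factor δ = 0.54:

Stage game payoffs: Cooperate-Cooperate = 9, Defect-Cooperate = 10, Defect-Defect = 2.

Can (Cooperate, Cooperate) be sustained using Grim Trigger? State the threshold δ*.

δ* = 0.125; since δ = 0.54 ≥ 0.125, cooperation can be sustained

Work:
For Grim Trigger:
Cooperate forever: 9/(1-δ)
Defect then punished: 10 + 2·δ/(1-δ)
Need: 9/(1-δ) ≥ 10 + 2·δ/(1-δ)
Solving: δ ≥ (T-R)/(T-P) = (10-9)/(10-2) = 0.125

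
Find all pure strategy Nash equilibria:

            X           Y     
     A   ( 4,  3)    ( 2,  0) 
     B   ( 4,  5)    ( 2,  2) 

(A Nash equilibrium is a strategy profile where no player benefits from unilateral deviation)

Nash equilibrium: (A, X), (B, X)

Work:
Best responses:
  P1 vs X: payoffs [4, 4] → best response A/B (payoff 4)
  P1 vs Y: payoffs [2, 2] → best response A/B (payoff 2)
  P2 vs A: payoffs [3, 0] → best response X (payoff 3)
  P2 vs B: payoffs [5, 2] → best response X (payoff 5)
Mutual best responses: (A,X), (B,X) → Nash equilibria.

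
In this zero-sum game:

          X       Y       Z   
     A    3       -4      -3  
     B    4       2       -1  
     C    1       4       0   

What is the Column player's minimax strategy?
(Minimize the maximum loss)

Column should play Z, value = 0

Work:
Column player minimizes Row's maximum payoff:
Column X: max payoff to Row = 4
Column Y: max payoff to Row = 4
Column Z: max payoff to Row = 0
Minimum is 0, achieved by column Z.
Minimax strategy: Z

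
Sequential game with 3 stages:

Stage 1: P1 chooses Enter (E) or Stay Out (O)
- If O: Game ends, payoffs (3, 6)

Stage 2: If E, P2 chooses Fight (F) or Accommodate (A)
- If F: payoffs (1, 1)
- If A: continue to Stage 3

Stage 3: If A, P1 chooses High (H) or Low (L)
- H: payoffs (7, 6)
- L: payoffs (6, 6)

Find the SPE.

SPE: (E, A, H); Outcome (7, 6)

Work:
Stage 3: P1 chooses H (7 vs 6)
Stage 2: P2: F->1, A->6 (anticipating H). Choose A
Stage 1: P1: O->3, E->7 (anticipating A, H). Choose E
SPE path: E -> A -> H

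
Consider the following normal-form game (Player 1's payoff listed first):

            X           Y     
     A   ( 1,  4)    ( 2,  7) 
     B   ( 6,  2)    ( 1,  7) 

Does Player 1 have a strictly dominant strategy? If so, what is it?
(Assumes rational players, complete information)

No strictly dominant strategy exists for Player 1

Work:
A strategy strictly dominates another if it gives a strictly higher payoff against every opponent action. Compare each pair of P1's strategies column-by-column:
  A vs B: [1 vs 6, 2 vs 1] → A does not strictly dominate B (column X: 1 ≤ 6)
  B vs A: [6 vs 1, 1 vs 2] → B does not strictly dominate A (column Y: 1 ≤ 2)
No single strategy strictly dominates all others → no strictly dominant strategy.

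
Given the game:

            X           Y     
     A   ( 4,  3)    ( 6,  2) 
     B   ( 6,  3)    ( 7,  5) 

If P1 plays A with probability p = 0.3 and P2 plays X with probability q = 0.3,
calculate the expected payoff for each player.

E[P1] = 6.31, E[P2] = 3.77

Work:
E[P1] = p·q·π₁(A,X) + p·(1-q)·π₁(A,Y) + (1-p)·q·π₁(B,X) + (1-p)·(1-q)·π₁(B,Y)
= 0.3·0.3·4 + 0.3·0.7·6 + 0.7·0.3·6 + 0.7·0.7·7
= 6.31

E[P2] = 3.77 (similar calculation)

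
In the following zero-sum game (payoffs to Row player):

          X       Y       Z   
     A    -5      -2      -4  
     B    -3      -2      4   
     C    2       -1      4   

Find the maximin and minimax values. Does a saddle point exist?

Maximin = -1, Minimax = -1, Saddle: True

Work:
Row minimums: [-5, -3, -1] → maximin = -1
Column maximums: [2, -1, 4] → minimax = -1
Saddle point exists! Game value = -1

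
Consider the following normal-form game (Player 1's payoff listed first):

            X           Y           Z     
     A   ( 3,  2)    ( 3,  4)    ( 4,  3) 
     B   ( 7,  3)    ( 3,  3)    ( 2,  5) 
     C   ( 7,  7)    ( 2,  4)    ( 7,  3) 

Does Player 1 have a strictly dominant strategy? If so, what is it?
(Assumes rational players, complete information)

No strictly dominant strategy exists for Player 1

Work:
A strategy strictly dominates another if it gives a strictly higher payoff against every opponent action. Compare each pair of P1's strategies column-by-column:
  A vs B: [3 vs 7, 3 vs 3, 4 vs 2] → A does not strictly dominate B (column X: 3 ≤ 7)
  A vs C: [3 vs 7, 3 vs 2, 4 vs 7] → A does not strictly dominate C (column X: 3 ≤ 7)
  B vs A: [7 vs 3, 3 vs 3, 2 vs 4] → B does not strictly dominate A (column Y: 3 ≤ 3)
  B vs C: [7 vs 7, 3 vs 2, 2 vs 7] → B does not strictly dominate C (column X: 7 ≤ 7)
  C vs A: [7 vs 3, 2 vs 3, 7 vs 4] → C does not strictly dominate A (column Y: 2 ≤ 3)
  C vs B: [7 vs 7, 2 vs 3, 7 vs 2] → C does not strictly dominate B (column X: 7 ≤ 7)
No single strategy strictly dominates all others → no strictly dominant strategy.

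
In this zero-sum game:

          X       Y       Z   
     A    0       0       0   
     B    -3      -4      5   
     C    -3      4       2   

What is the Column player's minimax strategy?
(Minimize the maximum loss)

Column should play X, value = 0

Work:
Column player minimizes Row's maximum payoff:
Column X: max payoff to Row = 0
Column Y: max payoff to Row = 4
Column Z: max payoff to Row = 5
Minimum is 0, achieved by column X.
Minimax strategy: X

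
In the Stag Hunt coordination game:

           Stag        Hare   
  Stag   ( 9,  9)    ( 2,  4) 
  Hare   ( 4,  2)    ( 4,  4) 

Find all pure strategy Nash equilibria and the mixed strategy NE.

Pure NE: (Stag, Stag) and (Hare, Hare); Mixed NE: p = 0.2857, q = 0.2857

Work:
Check pure NE:
(Stag, Stag): (9, 9) - no unilateral deviation beneficial
(Hare, Hare): (4, 4) - no unilateral deviation beneficial
Mixed NE: P1 plays Stag with p = 0.2857, P2 plays Stag with q = 0.2857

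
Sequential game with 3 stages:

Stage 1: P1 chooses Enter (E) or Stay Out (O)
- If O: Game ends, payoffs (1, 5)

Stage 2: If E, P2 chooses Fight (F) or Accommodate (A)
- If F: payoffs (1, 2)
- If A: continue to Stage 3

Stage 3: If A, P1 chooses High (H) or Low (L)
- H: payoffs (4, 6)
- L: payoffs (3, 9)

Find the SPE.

SPE: (E, A, H); Outcome (4, 6)

Work:
Stage 3: P1 chooses H (4 vs 3)
Stage 2: P2: F->2, A->6 (anticipating H). Choose A
Stage 1: P1: O->1, E->4 (anticipating A, H). Choose E
SPE path: E -> A -> H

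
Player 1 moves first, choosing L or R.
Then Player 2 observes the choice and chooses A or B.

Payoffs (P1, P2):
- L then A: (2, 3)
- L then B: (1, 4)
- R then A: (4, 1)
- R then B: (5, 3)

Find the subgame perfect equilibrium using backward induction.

P1 plays R, P2 plays B after L and B after R; Payoff (5, 3)

Work:
Backward induction:
After L: P2 chooses B → P1 gets 1
After R: P2 chooses B → P1 gets 5
P1 chooses R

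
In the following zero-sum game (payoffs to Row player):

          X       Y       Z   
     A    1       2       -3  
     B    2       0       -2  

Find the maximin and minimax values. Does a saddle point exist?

Maximin = -2, Minimax = -2, Saddle: True

Work:
Row minimums: [-3, -2] → maximin = -2
Column maximums: [2, 2, -2] → minimax = -2
Saddle point exists! Game value = -2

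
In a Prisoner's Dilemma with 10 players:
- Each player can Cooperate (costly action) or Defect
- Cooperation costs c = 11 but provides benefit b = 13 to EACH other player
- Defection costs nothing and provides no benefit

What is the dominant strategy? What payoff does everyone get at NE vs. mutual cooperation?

Dominant: Defect; NE payoff = 0; Coop payoff = 106

Work:
Defect dominates (saves cost c = 11, benefit to others is external)
NE: All defect → everyone gets 0
If all cooperate: each receives (9)×13 - 11 = 106
Social dilemma: 106 > 0 but NE gives 0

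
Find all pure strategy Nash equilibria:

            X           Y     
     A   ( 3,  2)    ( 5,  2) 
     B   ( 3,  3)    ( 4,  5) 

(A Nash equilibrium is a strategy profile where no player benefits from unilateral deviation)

Nash equilibrium: (A, X), (A, Y)

Work:
Best responses:
  P1 vs X: payoffs [3, 3] → best response A/B (payoff 3)
  P1 vs Y: payoffs [5, 4] → best response A (payoff 5)
  P2 vs A: payoffs [2, 2] → best response X/Y (payoff 2)
  P2 vs B: payoffs [3, 5] → best response Y (payoff 5)
Mutual best responses: (A,X), (A,Y) → Nash equilibria.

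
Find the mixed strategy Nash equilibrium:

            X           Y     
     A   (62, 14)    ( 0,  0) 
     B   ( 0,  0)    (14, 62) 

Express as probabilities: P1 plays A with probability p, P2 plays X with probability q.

p = 0.8158, q = 0.1842

Work:
Find probabilities that make opponent indifferent:
P2 chooses q to make P1 indifferent between A and B
P1 chooses p to make P2 indifferent between X and Y
Mixed NE: P1 plays (A: 0.8158, B: 0.1842), P2 plays (X: 0.1842, Y: 0.8158)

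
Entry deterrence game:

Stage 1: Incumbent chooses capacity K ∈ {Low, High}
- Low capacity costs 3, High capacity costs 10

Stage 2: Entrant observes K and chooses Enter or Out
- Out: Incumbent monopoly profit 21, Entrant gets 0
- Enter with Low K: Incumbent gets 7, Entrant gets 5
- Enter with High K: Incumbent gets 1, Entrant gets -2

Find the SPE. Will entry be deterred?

SPE: (High, Enter|Low, Out|High); Entry deterred. Incumbent net profit = 11

Work:
After Low K: Entrant enters (5 > 0)
After High K: Entrant stays out (-2 < 0)
Incumbent: Low → 7−3=4, High → 21−10=11
Incumbent chooses High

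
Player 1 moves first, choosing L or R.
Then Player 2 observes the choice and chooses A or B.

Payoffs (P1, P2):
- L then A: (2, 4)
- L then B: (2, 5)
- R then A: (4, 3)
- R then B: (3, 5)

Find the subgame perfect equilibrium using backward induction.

P1 plays R, P2 plays B after L and B after R; Payoff (3, 5)

Work:
Backward induction:
After L: P2 chooses B → P1 gets 2
After R: P2 chooses B → P1 gets 3
P1 chooses R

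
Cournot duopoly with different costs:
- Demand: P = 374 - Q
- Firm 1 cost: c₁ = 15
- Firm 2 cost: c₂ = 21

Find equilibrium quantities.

q₁* = 121.67, q₂* = 115.67

Work:
Reaction: q₁ = (374 - 15 - q₂)/2
Reaction: q₂ = (374 - 21 - q₁)/2
Solve simultaneously:
q₁* = (374 - 2×15 + 21)/3 = 121.67
q₂* = (374 - 2×21 + 15)/3 = 115.67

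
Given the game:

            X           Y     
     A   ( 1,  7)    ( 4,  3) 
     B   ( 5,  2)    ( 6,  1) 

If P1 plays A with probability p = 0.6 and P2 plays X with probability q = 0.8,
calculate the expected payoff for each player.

E[P1] = 3.04, E[P2] = 4.44

Work:
E[P1] = p·q·π₁(A,X) + p·(1-q)·π₁(A,Y) + (1-p)·q·π₁(B,X) + (1-p)·(1-q)·π₁(B,Y)
= 0.6·0.8·1 + 0.6·0.2·4 + 0.4·0.8·5 + 0.4·0.2·6
= 3.04

E[P2] = 4.44 (similar calculation)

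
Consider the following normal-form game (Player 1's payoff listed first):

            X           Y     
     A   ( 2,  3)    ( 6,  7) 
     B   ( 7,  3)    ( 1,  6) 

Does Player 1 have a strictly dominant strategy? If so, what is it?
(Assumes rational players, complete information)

No strictly dominant strategy exists for Player 1

Work:
A strategy strictly dominates another if it gives a strictly higher payoff against every opponent action. Compare each pair of P1's strategies column-by-column:
  A vs B: [2 vs 7, 6 vs 1] → A does not strictly dominate B (column X: 2 ≤ 7)
  B vs A: [7 vs 2, 1 vs 6] → B does not strictly dominate A (column Y: 1 ≤ 6)
No single strategy strictly dominates all others → no strictly dominant strategy.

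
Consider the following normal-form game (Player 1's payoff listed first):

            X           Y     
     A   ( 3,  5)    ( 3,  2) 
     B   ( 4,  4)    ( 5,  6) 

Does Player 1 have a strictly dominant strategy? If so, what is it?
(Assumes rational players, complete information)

Yes, Player 1's strictly dominant strategy is B

Work:
A strategy strictly dominates another if it gives a strictly higher payoff against every opponent action. Compare each pair of P1's strategies column-by-column:
  A vs B: [3 vs 4, 3 vs 5] → A does not strictly dominate B (column X: 3 ≤ 4)
  B vs A: [4 vs 3, 5 vs 3] → B strictly dominates A
B strictly dominates every other strategy → strictly dominant.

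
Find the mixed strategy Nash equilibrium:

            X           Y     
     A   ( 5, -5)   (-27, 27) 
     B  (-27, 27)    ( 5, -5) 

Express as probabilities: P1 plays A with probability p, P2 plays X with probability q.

p = 0.5, q = 0.5

Work:
Find probabilities that make opponent indifferent:
P2 chooses q to make P1 indifferent between A and B
P1 chooses p to make P2 indifferent between X and Y
Mixed NE: P1 plays (A: 0.5, B: 0.5), P2 plays (X: 0.5, Y: 0.5)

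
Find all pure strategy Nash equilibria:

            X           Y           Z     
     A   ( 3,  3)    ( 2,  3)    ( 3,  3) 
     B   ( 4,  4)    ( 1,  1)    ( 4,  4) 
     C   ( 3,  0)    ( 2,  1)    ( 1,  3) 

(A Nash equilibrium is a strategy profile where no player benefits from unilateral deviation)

Nash equilibrium: (A, Y), (B, X), (B, Z)

Work:
Best responses:
  P1 vs X: payoffs [3, 4, 3] → best response B (payoff 4)
  P1 vs Y: payoffs [2, 1, 2] → best response A/C (payoff 2)
  P1 vs Z: payoffs [3, 4, 1] → best response B (payoff 4)
  P2 vs A: payoffs [3, 3, 3] → best response X/Y/Z (payoff 3)
  P2 vs B: payoffs [4, 1, 4] → best response X/Z (payoff 4)
  P2 vs C: payoffs [0, 1, 3] → best response Z (payoff 3)
Mutual best responses: (A,Y), (B,X), (B,Z) → Nash equilibria.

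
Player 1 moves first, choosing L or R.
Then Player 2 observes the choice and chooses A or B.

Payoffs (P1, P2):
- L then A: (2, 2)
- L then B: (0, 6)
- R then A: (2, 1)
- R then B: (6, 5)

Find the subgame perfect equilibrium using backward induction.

P1 plays R, P2 plays B after L and B after R; Payoff (6, 5)

Work:
Backward induction:
After L: P2 chooses B → P1 gets 0
After R: P2 chooses B → P1 gets 6
P1 chooses R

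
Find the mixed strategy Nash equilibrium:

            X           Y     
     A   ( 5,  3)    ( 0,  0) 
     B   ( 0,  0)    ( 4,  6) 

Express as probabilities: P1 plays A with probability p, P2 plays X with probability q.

p = 0.6667, q = 0.4444

Work:
Find probabilities that make opponent indifferent:
P2 chooses q to make P1 indifferent between A and B
P1 chooses p to make P2 indifferent between X and Y
Mixed NE: P1 plays (A: 0.6667, B: 0.3333), P2 plays (X: 0.4444, Y: 0.5556)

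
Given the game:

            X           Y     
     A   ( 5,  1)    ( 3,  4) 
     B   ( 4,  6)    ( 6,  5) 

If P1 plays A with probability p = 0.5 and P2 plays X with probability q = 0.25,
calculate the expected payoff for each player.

E[P1] = 4.5, E[P2] = 4.25

Work:
E[P1] = p·q·π₁(A,X) + p·(1-q)·π₁(A,Y) + (1-p)·q·π₁(B,X) + (1-p)·(1-q)·π₁(B,Y)
= 0.5·0.25·5 + 0.5·0.75·3 + 0.5·0.25·4 + 0.5·0.75·6
= 4.5

E[P2] = 4.25 (similar calculation)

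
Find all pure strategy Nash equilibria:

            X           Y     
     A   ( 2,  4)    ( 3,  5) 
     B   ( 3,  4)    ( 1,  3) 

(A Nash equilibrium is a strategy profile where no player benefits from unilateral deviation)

Nash equilibrium: (A, Y), (B, X)

Work:
Best responses:
  P1 vs X: payoffs [2, 3] → best response B (payoff 3)
  P1 vs Y: payoffs [3, 1] → best response A (payoff 3)
  P2 vs A: payoffs [4, 5] → best response Y (payoff 5)
  P2 vs B: payoffs [4, 3] → best response X (payoff 4)
Mutual best responses: (A,Y), (B,X) → Nash equilibria.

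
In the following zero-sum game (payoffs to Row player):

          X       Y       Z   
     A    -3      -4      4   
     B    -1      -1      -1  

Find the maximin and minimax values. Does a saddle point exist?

Maximin = -1, Minimax = -1, Saddle: True

Work:
Row minimums: [-4, -1] → maximin = -1
Column maximums: [-1, -1, 4] → minimax = -1
Saddle point exists! Game value = -1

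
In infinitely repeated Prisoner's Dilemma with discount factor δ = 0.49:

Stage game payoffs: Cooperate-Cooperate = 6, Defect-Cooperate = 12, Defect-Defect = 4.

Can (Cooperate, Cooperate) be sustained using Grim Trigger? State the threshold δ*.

δ* = 0.75; since δ = 0.49 < 0.75, cooperation cannot be sustained

Work:
For Grim Trigger:
Cooperate forever: 6/(1-δ)
Defect then punished: 12 + 4·δ/(1-δ)
Need: 6/(1-δ) ≥ 12 + 4·δ/(1-δ)
Solving: δ ≥ (T-R)/(T-P) = (12-6)/(12-4) = 0.75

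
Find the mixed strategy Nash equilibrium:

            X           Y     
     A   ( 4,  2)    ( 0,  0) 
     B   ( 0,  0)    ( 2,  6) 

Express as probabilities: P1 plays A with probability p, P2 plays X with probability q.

p = 0.75, q = 0.3333

Work:
Find probabilities that make opponent indifferent:
P2 chooses q to make P1 indifferent between A and B
P1 chooses p to make P2 indifferent between X and Y
Mixed NE: P1 plays (A: 0.75, B: 0.25), P2 plays (X: 0.3333, Y: 0.6667)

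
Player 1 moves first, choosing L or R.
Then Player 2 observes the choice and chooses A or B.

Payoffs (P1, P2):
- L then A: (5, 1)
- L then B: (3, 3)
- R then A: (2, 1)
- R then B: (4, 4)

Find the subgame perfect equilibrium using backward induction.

P1 plays R, P2 plays B after L and B after R; Payoff (4, 4)

Work:
Backward induction:
After L: P2 chooses B → P1 gets 3
After R: P2 chooses B → P1 gets 4
P1 chooses R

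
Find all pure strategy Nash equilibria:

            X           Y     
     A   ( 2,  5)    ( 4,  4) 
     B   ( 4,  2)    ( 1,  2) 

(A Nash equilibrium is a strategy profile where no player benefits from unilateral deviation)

Nash equilibrium: (B, X)

Work:
Best responses:
  P1 vs X: payoffs [2, 4] → best response B (payoff 4)
  P1 vs Y: payoffs [4, 1] → best response A (payoff 4)
  P2 vs A: payoffs [5, 4] → best response X (payoff 5)
  P2 vs B: payoffs [2, 2] → best response X/Y (payoff 2)
Mutual best responses: (B,X) → Nash equilibria.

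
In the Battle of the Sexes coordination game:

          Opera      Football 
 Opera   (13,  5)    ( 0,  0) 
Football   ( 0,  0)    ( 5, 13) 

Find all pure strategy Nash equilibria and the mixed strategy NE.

Pure NE: (Opera, Opera) and (Football, Football); Mixed NE: p = 0.7222, q = 0.2778

Work:
Check pure NE:
(Opera, Opera): (13, 5) - no unilateral deviation beneficial
(Football, Football): (5, 13) - no unilateral deviation beneficial
Mixed NE: P1 plays Opera with p = 0.7222, P2 plays Opera with q = 0.2778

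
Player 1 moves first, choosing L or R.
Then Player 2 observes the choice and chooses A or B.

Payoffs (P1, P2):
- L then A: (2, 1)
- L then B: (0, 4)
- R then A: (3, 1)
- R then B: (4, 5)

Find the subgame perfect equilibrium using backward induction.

P1 plays R, P2 plays B after L and B after R; Payoff (4, 5)

Work:
Backward induction:
After L: P2 chooses B → P1 gets 0
After R: P2 chooses B → P1 gets 4
P1 chooses R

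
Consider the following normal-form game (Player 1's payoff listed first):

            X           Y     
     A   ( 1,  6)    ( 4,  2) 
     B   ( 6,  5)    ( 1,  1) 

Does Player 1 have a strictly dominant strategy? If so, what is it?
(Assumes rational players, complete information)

No strictly dominant strategy exists for Player 1

Work:
A strategy strictly dominates another if it gives a strictly higher payoff against every opponent action. Compare each pair of P1's strategies column-by-column:
  A vs B: [1 vs 6, 4 vs 1] → A does not strictly dominate B (column X: 1 ≤ 6)
  B vs A: [6 vs 1, 1 vs 4] → B does not strictly dominate A (column Y: 1 ≤ 4)
No single strategy strictly dominates all others → no strictly dominant strategy.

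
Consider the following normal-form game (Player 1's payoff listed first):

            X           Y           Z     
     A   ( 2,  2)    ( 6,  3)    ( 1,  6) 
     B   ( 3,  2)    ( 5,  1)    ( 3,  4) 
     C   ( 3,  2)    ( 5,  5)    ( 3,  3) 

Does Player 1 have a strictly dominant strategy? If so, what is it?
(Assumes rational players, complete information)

No strictly dominant strategy exists for Player 1

Work:
A strategy strictly dominates another if it gives a strictly higher payoff against every opponent action. Compare each pair of P1's strategies column-by-column:
  A vs B: [2 vs 3, 6 vs 5, 1 vs 3] → A does not strictly dominate B (column X: 2 ≤ 3)
  A vs C: [2 vs 3, 6 vs 5, 1 vs 3] → A does not strictly dominate C (column X: 2 ≤ 3)
  B vs A: [3 vs 2, 5 vs 6, 3 vs 1] → B does not strictly dominate A (column Y: 5 ≤ 6)
  B vs C: [3 vs 3, 5 vs 5, 3 vs 3] → B does not strictly dominate C (column X: 3 ≤ 3)
  C vs A: [3 vs 2, 5 vs 6, 3 vs 1] → C does not strictly dominate A (column Y: 5 ≤ 6)
  C vs B: [3 vs 3, 5 vs 5, 3 vs 3] → C does not strictly dominate B (column X: 3 ≤ 3)
No single strategy strictly dominates all others → no strictly dominant strategy.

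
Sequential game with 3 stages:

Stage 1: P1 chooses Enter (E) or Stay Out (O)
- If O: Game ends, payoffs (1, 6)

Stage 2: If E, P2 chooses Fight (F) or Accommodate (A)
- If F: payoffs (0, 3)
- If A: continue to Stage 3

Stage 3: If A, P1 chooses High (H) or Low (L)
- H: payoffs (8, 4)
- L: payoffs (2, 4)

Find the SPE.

SPE: (E, A, H); Outcome (8, 4)

Work:
Stage 3: P1 chooses H (8 vs 2)
Stage 2: P2: F->3, A->4 (anticipating H). Choose A
Stage 1: P1: O->1, E->8 (anticipating A, H). Choose E
SPE path: E -> A -> H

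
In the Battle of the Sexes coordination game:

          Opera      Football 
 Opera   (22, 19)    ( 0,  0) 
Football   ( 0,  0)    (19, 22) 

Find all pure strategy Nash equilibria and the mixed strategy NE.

Pure NE: (Opera, Opera) and (Football, Football); Mixed NE: p = 0.5366, q = 0.4634

Work:
Check pure NE:
(Opera, Opera): (22, 19) - no unilateral deviation beneficial
(Football, Football): (19, 22) - no unilateral deviation beneficial
Mixed NE: P1 plays Opera with p = 0.5366, P2 plays Opera with q = 0.4634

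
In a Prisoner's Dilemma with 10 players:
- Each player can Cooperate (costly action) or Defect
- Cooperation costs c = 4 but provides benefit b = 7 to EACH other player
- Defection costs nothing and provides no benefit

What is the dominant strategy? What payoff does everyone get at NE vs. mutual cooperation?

Dominant: Defect; NE payoff = 0; Coop payoff = 59

Work:
Defect dominates (saves cost c = 4, benefit to others is external)
NE: All defect → everyone gets 0
If all cooperate: each receives (9)×7 - 4 = 59
Social dilemma: 59 > 0 but NE gives 0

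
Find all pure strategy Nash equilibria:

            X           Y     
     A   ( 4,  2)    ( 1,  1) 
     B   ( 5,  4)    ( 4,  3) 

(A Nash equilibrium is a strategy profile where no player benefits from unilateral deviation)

Nash equilibrium: (B, X)

Work:
Best responses:
  P1 vs X: payoffs [4, 5] → best response B (payoff 5)
  P1 vs Y: payoffs [1, 4] → best response B (payoff 4)
  P2 vs A: payoffs [2, 1] → best response X (payoff 2)
  P2 vs B: payoffs [4, 3] → best response X (payoff 4)
Mutual best responses: (B,X) → Nash equilibria.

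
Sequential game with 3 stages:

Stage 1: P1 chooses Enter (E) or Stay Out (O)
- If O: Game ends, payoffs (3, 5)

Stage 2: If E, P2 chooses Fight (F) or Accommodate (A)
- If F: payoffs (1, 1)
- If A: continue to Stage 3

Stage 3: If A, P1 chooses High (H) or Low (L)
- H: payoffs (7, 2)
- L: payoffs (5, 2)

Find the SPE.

SPE: (E, A, H); Outcome (7, 2)

Work:
Stage 3: P1 chooses H (7 vs 5)
Stage 2: P2: F->1, A->2 (anticipating H). Choose A
Stage 1: P1: O->3, E->7 (anticipating A, H). Choose E
SPE path: E -> A -> H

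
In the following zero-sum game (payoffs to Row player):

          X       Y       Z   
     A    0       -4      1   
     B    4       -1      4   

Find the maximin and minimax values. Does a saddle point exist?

Maximin = -1, Minimax = -1, Saddle: True

Work:
Row minimums: [-4, -1] → maximin = -1
Column maximums: [4, -1, 4] → minimax = -1
Saddle point exists! Game value = -1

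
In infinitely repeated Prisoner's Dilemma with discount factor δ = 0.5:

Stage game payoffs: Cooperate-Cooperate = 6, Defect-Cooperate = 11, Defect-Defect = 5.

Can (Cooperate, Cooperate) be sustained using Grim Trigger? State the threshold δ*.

δ* = 0.8333; since δ = 0.5 < 0.8333, cooperation cannot be sustained

Work:
For Grim Trigger:
Cooperate forever: 6/(1-δ)
Defect then punished: 11 + 5·δ/(1-δ)
Need: 6/(1-δ) ≥ 11 + 5·δ/(1-δ)
Solving: δ ≥ (T-R)/(T-P) = (11-6)/(11-5) = 0.8333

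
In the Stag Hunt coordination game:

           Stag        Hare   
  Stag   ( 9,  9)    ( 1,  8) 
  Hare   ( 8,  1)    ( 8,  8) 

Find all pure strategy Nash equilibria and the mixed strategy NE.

Pure NE: (Stag, Stag) and (Hare, Hare); Mixed NE: p = 0.875, q = 0.875

Work:
Check pure NE:
(Stag, Stag): (9, 9) - no unilateral deviation beneficial
(Hare, Hare): (8, 8) - no unilateral deviation beneficial
Mixed NE: P1 plays Stag with p = 0.875, P2 plays Stag with q = 0.875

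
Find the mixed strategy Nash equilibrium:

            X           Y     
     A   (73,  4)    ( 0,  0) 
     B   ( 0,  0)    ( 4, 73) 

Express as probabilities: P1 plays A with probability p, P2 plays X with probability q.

p = 0.9481, q = 0.0519

Work:
Find probabilities that make opponent indifferent:
P2 chooses q to make P1 indifferent between A and B
P1 chooses p to make P2 indifferent between X and Y
Mixed NE: P1 plays (A: 0.9481, B: 0.0519), P2 plays (X: 0.0519, Y: 0.9481)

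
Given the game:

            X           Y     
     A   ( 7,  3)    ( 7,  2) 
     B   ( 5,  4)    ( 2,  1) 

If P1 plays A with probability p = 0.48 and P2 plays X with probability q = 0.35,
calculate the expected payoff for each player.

E[P1] = 4.946, E[P2] = 2.194

Work:
E[P1] = p·q·π₁(A,X) + p·(1-q)·π₁(A,Y) + (1-p)·q·π₁(B,X) + (1-p)·(1-q)·π₁(B,Y)
= 0.48·0.35·7 + 0.48·0.65·7 + 0.52·0.35·5 + 0.52·0.65·2
= 4.946

E[P2] = 2.194 (similar calculation)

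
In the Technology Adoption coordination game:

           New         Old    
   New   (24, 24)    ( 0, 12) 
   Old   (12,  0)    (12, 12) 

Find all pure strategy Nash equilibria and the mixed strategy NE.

Pure NE: (New, New) and (Old, Old); Mixed NE: p = 0.5, q = 0.5

Work:
Check pure NE:
(New, New): (24, 24) - no unilateral deviation beneficial
(Old, Old): (12, 12) - no unilateral deviation beneficial
Mixed NE: P1 plays New with p = 0.5, P2 plays New with q = 0.5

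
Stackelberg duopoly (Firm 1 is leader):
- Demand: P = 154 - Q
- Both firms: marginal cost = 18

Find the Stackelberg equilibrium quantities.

q₁* (leader) = 68.0, q₂* (follower) = 34.0

Work:
Follower's reaction: q₂ = (a - c - q₁)/2
Leader substitutes: π₁ = q₁·(a - q₁ - (a-c-q₁)/2 - c)
FOC: q₁* = (154 - 18)/2 = 68.00
Then: q₂* = (154 - 18 - 68.0)/2 = 34.00
Leader has first-mover advantage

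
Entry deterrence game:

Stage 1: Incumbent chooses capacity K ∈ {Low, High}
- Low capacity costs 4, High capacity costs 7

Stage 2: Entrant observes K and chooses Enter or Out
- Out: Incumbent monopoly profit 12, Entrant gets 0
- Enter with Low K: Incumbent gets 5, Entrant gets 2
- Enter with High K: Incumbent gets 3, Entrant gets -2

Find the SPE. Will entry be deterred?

SPE: (High, Enter|Low, Out|High); Entry deterred. Incumbent net profit = 5

Work:
After Low K: Entrant enters (2 > 0)
After High K: Entrant stays out (-2 < 0)
Incumbent: Low → 5−4=1, High → 12−7=5
Incumbent chooses High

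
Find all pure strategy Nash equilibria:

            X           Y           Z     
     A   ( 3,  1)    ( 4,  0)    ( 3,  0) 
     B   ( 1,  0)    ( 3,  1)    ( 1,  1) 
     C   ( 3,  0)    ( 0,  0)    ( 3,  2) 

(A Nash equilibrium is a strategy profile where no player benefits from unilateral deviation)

Nash equilibrium: (A, X), (C, Z)

Work:
Best responses:
  P1 vs X: payoffs [3, 1, 3] → best response A/C (payoff 3)
  P1 vs Y: payoffs [4, 3, 0] → best response A (payoff 4)
  P1 vs Z: payoffs [3, 1, 3] → best response A/C (payoff 3)
  P2 vs A: payoffs [1, 0, 0] → best response X (payoff 1)
  P2 vs B: payoffs [0, 1, 1] → best response Y/Z (payoff 1)
  P2 vs C: payoffs [0, 0, 2] → best response Z (payoff 2)
Mutual best responses: (A,X), (C,Z) → Nash equilibria.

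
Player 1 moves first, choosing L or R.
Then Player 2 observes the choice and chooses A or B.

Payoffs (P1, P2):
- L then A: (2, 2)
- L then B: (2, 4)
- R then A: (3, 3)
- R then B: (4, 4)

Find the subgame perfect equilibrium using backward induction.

P1 plays R, P2 plays B after L and B after R; Payoff (4, 4)

Work:
Backward induction:
After L: P2 chooses B → P1 gets 2
After R: P2 chooses B → P1 gets 4
P1 chooses R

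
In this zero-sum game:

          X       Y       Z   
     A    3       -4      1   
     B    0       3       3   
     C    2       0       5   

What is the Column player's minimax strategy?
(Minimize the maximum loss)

Column should play X or Y (all achieve the minimum), value = 3

Work:
Column player minimizes Row's maximum payoff:
Column X: max payoff to Row = 3
Column Y: max payoff to Row = 3
Column Z: max payoff to Row = 5
Minimum is 3, achieved by columns X, Y (tied).
Each of X or Y is a minimax strategy.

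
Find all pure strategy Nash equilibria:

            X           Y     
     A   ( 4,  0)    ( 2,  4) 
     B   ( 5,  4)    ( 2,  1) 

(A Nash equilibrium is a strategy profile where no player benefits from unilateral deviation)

Nash equilibrium: (A, Y), (B, X)

Work:
Best responses:
  P1 vs X: payoffs [4, 5] → best response B (payoff 5)
  P1 vs Y: payoffs [2, 2] → best response A/B (payoff 2)
  P2 vs A: payoffs [0, 4] → best response Y (payoff 4)
  P2 vs B: payoffs [4, 1] → best response X (payoff 4)
Mutual best responses: (A,Y), (B,X) → Nash equilibria.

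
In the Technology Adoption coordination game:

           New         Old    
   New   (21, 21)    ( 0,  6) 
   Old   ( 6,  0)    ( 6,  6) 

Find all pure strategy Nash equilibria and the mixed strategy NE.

Pure NE: (New, New) and (Old, Old); Mixed NE: p = 0.2857, q = 0.2857

Work:
Check pure NE:
(New, New): (21, 21) - no unilateral deviation beneficial
(Old, Old): (6, 6) - no unilateral deviation beneficial
Mixed NE: P1 plays New with p = 0.2857, P2 plays New with q = 0.2857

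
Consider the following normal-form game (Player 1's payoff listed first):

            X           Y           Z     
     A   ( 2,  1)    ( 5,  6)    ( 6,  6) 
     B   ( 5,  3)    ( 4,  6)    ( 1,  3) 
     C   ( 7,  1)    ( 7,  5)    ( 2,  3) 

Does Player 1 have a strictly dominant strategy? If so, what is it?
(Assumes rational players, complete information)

No strictly dominant strategy exists for Player 1

Work:
A strategy strictly dominates another if it gives a strictly higher payoff against every opponent action. Compare each pair of P1's strategies column-by-column:
  A vs B: [2 vs 5, 5 vs 4, 6 vs 1] → A does not strictly dominate B (column X: 2 ≤ 5)
  A vs C: [2 vs 7, 5 vs 7, 6 vs 2] → A does not strictly dominate C (column X: 2 ≤ 7)
  B vs A: [5 vs 2, 4 vs 5, 1 vs 6] → B does not strictly dominate A (column Y: 4 ≤ 5)
  B vs C: [5 vs 7, 4 vs 7, 1 vs 2] → B does not strictly dominate C (column X: 5 ≤ 7)
  C vs A: [7 vs 2, 7 vs 5, 2 vs 6] → C does not strictly dominate A (column Z: 2 ≤ 6)
  C vs B: [7 vs 5, 7 vs 4, 2 vs 1] → C strictly dominates B
No single strategy strictly dominates all others → no strictly dominant strategy.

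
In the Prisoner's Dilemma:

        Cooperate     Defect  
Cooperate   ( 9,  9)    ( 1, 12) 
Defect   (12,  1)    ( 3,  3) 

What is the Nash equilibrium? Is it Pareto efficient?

(Defect, Defect) is NE; not Pareto efficient

Work:
Defect dominates Cooperate for both players:
If P2 cooperates: Defect (12) > Cooperate (9)
If P2 defects: Defect (3) > Cooperate (1)
NE: (Defect, Defect) with payoff (3, 3)
But (Cooperate, Cooperate) = (9, 9) Pareto dominates (3, 3)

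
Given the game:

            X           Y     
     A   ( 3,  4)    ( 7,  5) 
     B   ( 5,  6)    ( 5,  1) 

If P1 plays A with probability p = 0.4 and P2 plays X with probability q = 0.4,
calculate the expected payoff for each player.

E[P1] = 5.16, E[P2] = 3.64

Work:
E[P1] = p·q·π₁(A,X) + p·(1-q)·π₁(A,Y) + (1-p)·q·π₁(B,X) + (1-p)·(1-q)·π₁(B,Y)
= 0.4·0.4·3 + 0.4·0.6·7 + 0.6·0.4·5 + 0.6·0.6·5
= 5.16

E[P2] = 3.64 (similar calculation)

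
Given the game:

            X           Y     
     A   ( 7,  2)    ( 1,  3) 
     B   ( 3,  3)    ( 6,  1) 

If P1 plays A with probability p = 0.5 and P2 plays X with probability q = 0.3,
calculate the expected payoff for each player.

E[P1] = 3.95, E[P2] = 2.15

Work:
E[P1] = p·q·π₁(A,X) + p·(1-q)·π₁(A,Y) + (1-p)·q·π₁(B,X) + (1-p)·(1-q)·π₁(B,Y)
= 0.5·0.3·7 + 0.5·0.7·1 + 0.5·0.3·3 + 0.5·0.7·6
= 3.95

E[P2] = 2.15 (similar calculation)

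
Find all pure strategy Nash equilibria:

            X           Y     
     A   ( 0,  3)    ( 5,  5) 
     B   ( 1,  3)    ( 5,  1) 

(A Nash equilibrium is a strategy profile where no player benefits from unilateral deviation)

Nash equilibrium: (A, Y), (B, X)

Work:
Best responses:
  P1 vs X: payoffs [0, 1] → best response B (payoff 1)
  P1 vs Y: payoffs [5, 5] → best response A/B (payoff 5)
  P2 vs A: payoffs [3, 5] → best response Y (payoff 5)
  P2 vs B: payoffs [3, 1] → best response X (payoff 3)
Mutual best responses: (A,Y), (B,X) → Nash equilibria.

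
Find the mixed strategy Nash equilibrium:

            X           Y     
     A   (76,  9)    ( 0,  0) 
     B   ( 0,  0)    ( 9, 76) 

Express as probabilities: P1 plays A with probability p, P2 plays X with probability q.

p = 0.8941, q = 0.1059

Work:
Find probabilities that make opponent indifferent:
P2 chooses q to make P1 indifferent between A and B
P1 chooses p to make P2 indifferent between X and Y
Mixed NE: P1 plays (A: 0.8941, B: 0.1059), P2 plays (X: 0.1059, Y: 0.8941)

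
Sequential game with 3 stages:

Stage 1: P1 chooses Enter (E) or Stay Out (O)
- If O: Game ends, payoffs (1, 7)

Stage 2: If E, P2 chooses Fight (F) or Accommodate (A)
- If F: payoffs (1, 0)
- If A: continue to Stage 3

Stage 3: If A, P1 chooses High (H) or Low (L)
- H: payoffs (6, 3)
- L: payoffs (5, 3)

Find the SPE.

SPE: (E, A, H); Outcome (6, 3)

Work:
Stage 3: P1 chooses H (6 vs 5)
Stage 2: P2: F->0, A->3 (anticipating H). Choose A
Stage 1: P1: O->1, E->6 (anticipating A, H). Choose E
SPE path: E -> A -> H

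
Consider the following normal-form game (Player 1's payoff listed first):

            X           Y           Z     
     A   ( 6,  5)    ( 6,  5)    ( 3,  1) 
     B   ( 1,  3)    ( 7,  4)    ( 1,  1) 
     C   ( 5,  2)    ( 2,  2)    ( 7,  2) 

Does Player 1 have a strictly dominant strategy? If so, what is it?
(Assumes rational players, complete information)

No strictly dominant strategy exists for Player 1

Work:
A strategy strictly dominates another if it gives a strictly higher payoff against every opponent action. Compare each pair of P1's strategies column-by-column:
  A vs B: [6 vs 1, 6 vs 7, 3 vs 1] → A does not strictly dominate B (column Y: 6 ≤ 7)
  A vs C: [6 vs 5, 6 vs 2, 3 vs 7] → A does not strictly dominate C (column Z: 3 ≤ 7)
  B vs A: [1 vs 6, 7 vs 6, 1 vs 3] → B does not strictly dominate A (column X: 1 ≤ 6)
  B vs C: [1 vs 5, 7 vs 2, 1 vs 7] → B does not strictly dominate C (column X: 1 ≤ 5)
  C vs A: [5 vs 6, 2 vs 6, 7 vs 3] → C does not strictly dominate A (column X: 5 ≤ 6)
  C vs B: [5 vs 1, 2 vs 7, 7 vs 1] → C does not strictly dominate B (column Y: 2 ≤ 7)
No single strategy strictly dominates all others → no strictly dominant strategy.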